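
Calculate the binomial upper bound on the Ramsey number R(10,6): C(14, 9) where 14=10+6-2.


R(10,6) <= C(10+6-2, 10-1) = C(14, 9)
C(14, 9) = 14! / (9! * 5!)
= 2002

2002


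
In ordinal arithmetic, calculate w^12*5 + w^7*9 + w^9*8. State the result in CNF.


Ordinal addition (w^12*5 + w^7*9) + w^9*8:
alpha's leading term has exponent 12 > beta's exponent 9, so it survives.
alpha's tail term has exponent 7 < beta's exponent 9, so it is absorbed by beta.
In ordinal addition, any term followed by a strictly larger-exponent term is absorbed.
Result = w^12*5 + w^9*8

w^12*5 + w^9*8


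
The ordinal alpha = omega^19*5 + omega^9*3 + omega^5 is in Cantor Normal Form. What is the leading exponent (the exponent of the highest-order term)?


CNF: omega^19*5 + omega^9*3 + omega^5
The leading term is omega^19*5, which has exponent 19.

19


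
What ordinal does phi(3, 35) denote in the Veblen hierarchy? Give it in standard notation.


phi(3, 35):
phi(3, beta) = eta_beta (the beta-th eta number, fixed point of zeta).
phi(3, 35) = eta_35

eta_35


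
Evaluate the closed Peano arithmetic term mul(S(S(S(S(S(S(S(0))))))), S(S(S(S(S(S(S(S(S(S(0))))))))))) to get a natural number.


mul(S^7(0), S^10(0)):
S^7(0) = 7
S^10(0) = 10
7 * 10 = 70

70


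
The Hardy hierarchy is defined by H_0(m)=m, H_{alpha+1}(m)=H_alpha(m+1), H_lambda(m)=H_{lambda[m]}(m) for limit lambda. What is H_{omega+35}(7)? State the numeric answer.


H_{omega+35}(7):
Unwind the 35 successor steps: H_{omega+35}(7) = H_omega(7+35) = H_omega(42).
H_omega(m) = H_m(m) = m + m = 2m.
Result = 2 * 42 = 84

84


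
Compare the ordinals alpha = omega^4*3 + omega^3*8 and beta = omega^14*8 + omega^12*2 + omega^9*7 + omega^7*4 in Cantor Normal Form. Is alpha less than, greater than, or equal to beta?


Compare term by term from highest exponent:
alpha = omega^4*3 + omega^3*8
beta = omega^14*8 + omega^12*2 + omega^9*7 + omega^7*4
Term 1: alpha has omega^4*3, beta has omega^14*8
Term 2: alpha has omega^3*8, beta has omega^12*2
Term 3: alpha has omega^0*0, beta has omega^9*7
Term 4: alpha has omega^0*0, beta has omega^7*4
Result: alpha < beta

alpha < beta


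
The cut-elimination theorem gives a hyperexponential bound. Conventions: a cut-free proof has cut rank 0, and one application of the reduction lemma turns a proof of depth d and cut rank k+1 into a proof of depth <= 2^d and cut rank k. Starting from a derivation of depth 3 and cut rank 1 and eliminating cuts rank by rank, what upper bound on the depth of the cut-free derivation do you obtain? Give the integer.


Each rank reduction sends depth d to at most 2^d; cut rank r needs r reductions.
2_0(3) = 3
2_1(3) = 2^3 = 8
Cut-free depth bound = 8

8


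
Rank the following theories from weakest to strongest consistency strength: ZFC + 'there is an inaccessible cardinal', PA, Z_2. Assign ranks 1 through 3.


Ordering by consistency strength:
1. PA
2. Z_2
3. ZFC + 'there is an inaccessible cardinal'


ZFC + 'there is an inaccessible cardinal'=3, PA=1, Z_2=2


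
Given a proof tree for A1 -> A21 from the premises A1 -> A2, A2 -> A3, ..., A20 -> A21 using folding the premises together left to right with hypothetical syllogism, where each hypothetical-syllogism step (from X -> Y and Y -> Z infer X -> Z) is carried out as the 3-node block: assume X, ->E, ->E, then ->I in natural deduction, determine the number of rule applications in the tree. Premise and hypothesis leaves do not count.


There are 20 premises in the chain. The first HS step combines premises 1 and 2; each further premise needs one more HS step.
So 20 premises require 20 - 1 = 19 hypothetical-syllogism steps.
Each HS step uses 3 inference nodes (->E, ->E, ->I).
19 * 3 = 57 total inference nodes.

57


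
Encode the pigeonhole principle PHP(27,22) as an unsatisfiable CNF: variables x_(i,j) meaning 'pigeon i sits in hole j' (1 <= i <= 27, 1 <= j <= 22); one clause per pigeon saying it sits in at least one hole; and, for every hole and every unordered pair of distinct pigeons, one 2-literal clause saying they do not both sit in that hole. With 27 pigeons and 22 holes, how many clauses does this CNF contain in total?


PHP(27,22): 27 pigeons, 22 holes, 27*22 = 594 variables.
- pigeon clauses: one per pigeon -> 27 clauses
- hole clauses: 22 holes * C(27,2) = 22 * 351 -> 7722 clauses
Total clauses = 27 + 7722 = 7749

7749


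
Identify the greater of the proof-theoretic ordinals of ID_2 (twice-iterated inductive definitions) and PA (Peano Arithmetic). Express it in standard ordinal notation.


Proof-theoretic ordinal of ID_2 (twice-iterated inductive definitions): psi_0(epsilon_{Omega_2+1})
Proof-theoretic ordinal of PA (Peano Arithmetic): epsilon_0
Comparing: epsilon_0 < psi_0(epsilon_{Omega_2+1}).
The larger ordinal is psi_0(epsilon_{Omega_2+1}) (from ID_2 (twice-iterated inductive definitions)).

psi_0(epsilon_{Omega_2+1})


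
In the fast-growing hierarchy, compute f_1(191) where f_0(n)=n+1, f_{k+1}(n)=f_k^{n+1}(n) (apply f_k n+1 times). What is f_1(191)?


f_1(191) = f_0^192(191)
f_0 adds 1 each time, applied 192 times.
f_1(191) = 191 + 192 = 383

383


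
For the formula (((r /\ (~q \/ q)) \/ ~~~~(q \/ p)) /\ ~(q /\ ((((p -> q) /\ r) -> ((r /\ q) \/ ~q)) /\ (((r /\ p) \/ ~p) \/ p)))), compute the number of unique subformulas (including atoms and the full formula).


Formula: (((r /\ (~q \/ q)) \/ ~~~~(q \/ p)) /\ ~(q /\ ((((p -> q) /\ r) -> ((r /\ q) \/ ~q)) /\ (((r /\ p) \/ ~p) \/ p))))
Subformulas found:
  1. r
  2. q
  3. p
  4. ~p
  5. ~q
  6. (q \/ p)
  7. (r /\ p)
  8. (r /\ q)
  9. (p -> q)
  10. (~q \/ q)
  11. ~(q \/ p)
  12. ~~(q \/ p)
  13. ~~~(q \/ p)
  14. ~~~~(q \/ p)
  15. ((p -> q) /\ r)
  16. ((r /\ q) \/ ~q)
  17. ((r /\ p) \/ ~p)
  18. (r /\ (~q \/ q))
  19. (((r /\ p) \/ ~p) \/ p)
  20. ((r /\ (~q \/ q)) \/ ~~~~(q \/ p))
  21. (((p -> q) /\ r) -> ((r /\ q) \/ ~q))
  22. ((((p -> q) /\ r) -> ((r /\ q) \/ ~q)) /\ (((r /\ p) \/ ~p) \/ p))
  23. (q /\ ((((p -> q) /\ r) -> ((r /\ q) \/ ~q)) /\ (((r /\ p) \/ ~p) \/ p)))
  24. ~(q /\ ((((p -> q) /\ r) -> ((r /\ q) \/ ~q)) /\ (((r /\ p) \/ ~p) \/ p)))
  25. (((r /\ (~q \/ q)) \/ ~~~~(q \/ p)) /\ ~(q /\ ((((p -> q) /\ r) -> ((r /\ q) \/ ~q)) /\ (((r /\ p) \/ ~p) \/ p))))
Total distinct subformulas = 25

25


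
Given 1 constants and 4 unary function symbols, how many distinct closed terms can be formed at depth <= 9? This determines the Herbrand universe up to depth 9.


Herbrand terms by depth:
Depth 0: 1 constants
Depth 1: 4 new terms (running total: 5)
Depth 2: 16 new terms (running total: 21)
Depth 3: 64 new terms (running total: 85)
Depth 4: 256 new terms (running total: 341)
Depth 5: 1024 new terms (running total: 1365)
Depth 6: 4096 new terms (running total: 5461)
Depth 7: 16384 new terms (running total: 21845)
Depth 8: 65536 new terms (running total: 87381)
Depth 9: 262144 new terms (running total: 349525)
Total distinct ground terms = 349525

349525


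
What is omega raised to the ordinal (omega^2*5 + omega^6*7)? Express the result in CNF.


omega^(omega^2*5 + omega^6*7):
In ordinal addition a term is absorbed by a following term of strictly larger exponent: 2 < 6, so omega^2*5 + omega^6*7 = omega^6*7.
omega raised to a CNF ordinal is a single CNF term: Result = omega^(omega^6*7)

omega^(omega^6*7)


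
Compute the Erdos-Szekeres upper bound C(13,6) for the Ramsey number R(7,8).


R(7,8) <= C(7+8-2, 7-1) = C(13, 6)
C(13, 6) = 13! / (6! * 7!)
= 1716

1716


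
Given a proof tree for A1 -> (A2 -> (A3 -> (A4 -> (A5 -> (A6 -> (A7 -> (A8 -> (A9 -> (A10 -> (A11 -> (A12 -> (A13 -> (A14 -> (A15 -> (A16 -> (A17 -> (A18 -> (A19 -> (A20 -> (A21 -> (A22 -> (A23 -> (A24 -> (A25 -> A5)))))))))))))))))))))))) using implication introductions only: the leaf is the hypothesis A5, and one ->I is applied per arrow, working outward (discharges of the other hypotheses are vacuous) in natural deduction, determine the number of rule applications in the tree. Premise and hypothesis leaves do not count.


The formula has 25 arrows (->); its innermost consequent A5 is one of the antecedents,
so the proof starts from the hypothesis leaf A5 (not a rule application) and closes one arrow per ->I.
Building A1 -> (A2 -> (A3 -> (A4 -> (A5 -> (A6 -> (A7 -> (A8 -> (A9 -> (A10 -> (A11 -> (A12 -> (A13 -> (A14 -> (A15 -> (A16 -> (A17 -> (A18 -> (A19 -> (A20 -> (A21 -> (A22 -> (A23 -> (A24 -> (A25 -> A5)))))))))))))))))))))))) therefore takes 25 nested implication introductions.
Total inference nodes = 25

25


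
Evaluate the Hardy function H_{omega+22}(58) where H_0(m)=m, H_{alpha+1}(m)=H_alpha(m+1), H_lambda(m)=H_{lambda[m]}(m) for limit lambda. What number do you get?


H_{omega+22}(58):
Unwind the 22 successor steps: H_{omega+22}(58) = H_omega(58+22) = H_omega(80).
H_omega(m) = H_m(m) = m + m = 2m.
Result = 2 * 80 = 160

160


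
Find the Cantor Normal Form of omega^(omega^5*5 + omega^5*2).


omega^(omega^5*5 + omega^5*2):
Both terms of the exponent have the same exponent 5, so they merge: omega^5*5 + omega^5*2 = omega^5*(5+2) = omega^5*7.
omega raised to a CNF ordinal is a single CNF term: Result = omega^(omega^5*7)

omega^(omega^5*7)


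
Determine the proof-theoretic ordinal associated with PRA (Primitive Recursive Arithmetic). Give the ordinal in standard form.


The proof-theoretic ordinal of PRA (Primitive Recursive Arithmetic) is a standard result in ordinal analysis.
This ordinal is the supremum of order types of primitive recursive well-orderings
that the theory can prove to be well-ordered.
For PRA (Primitive Recursive Arithmetic), the proof-theoretic ordinal is omega^omega.

omega^omega


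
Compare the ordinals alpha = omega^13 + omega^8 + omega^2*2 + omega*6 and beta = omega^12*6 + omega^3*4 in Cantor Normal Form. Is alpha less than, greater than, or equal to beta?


Compare term by term from highest exponent:
alpha = omega^13 + omega^8 + omega^2*2 + omega*6
beta = omega^12*6 + omega^3*4
Term 1: alpha has omega^13*1, beta has omega^12*6
Term 2: alpha has omega^8*1, beta has omega^3*4
Term 3: alpha has omega^2*2, beta has omega^0*0
Term 4: alpha has omega^1*6, beta has omega^0*0
Result: alpha > beta

alpha > beta


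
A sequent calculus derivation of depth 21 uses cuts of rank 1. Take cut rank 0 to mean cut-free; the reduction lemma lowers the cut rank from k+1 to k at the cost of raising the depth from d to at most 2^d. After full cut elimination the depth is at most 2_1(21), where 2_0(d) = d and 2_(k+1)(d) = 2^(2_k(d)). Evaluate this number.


Each rank reduction sends depth d to at most 2^d; cut rank r needs r reductions.
2_0(21) = 21
2_1(21) = 2^21 = 2097152
Cut-free depth bound = 2097152

2097152


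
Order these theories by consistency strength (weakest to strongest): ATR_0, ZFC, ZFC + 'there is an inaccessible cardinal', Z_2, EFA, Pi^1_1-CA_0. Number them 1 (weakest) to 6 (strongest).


Ordering by consistency strength:
1. EFA
2. ATR_0
3. Pi^1_1-CA_0
4. Z_2
5. ZFC
6. ZFC + 'there is an inaccessible cardinal'


ATR_0=2, ZFC=5, ZFC + 'there is an inaccessible cardinal'=6, Z_2=4, EFA=1, Pi^1_1-CA_0=3


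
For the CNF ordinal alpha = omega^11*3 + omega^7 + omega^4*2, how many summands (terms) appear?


CNF: omega^11*3 + omega^7 + omega^4*2
Count the summands separated by '+':
  term 1: omega^11*3
  term 2: omega^7
  term 3: omega^4*2
Total terms = 3

3


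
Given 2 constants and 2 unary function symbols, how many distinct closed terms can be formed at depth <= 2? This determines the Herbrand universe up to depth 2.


Herbrand terms by depth:
Depth 0: 2 constants
Depth 1: 4 new terms (running total: 6)
Depth 2: 8 new terms (running total: 14)
Total distinct ground terms = 14

14


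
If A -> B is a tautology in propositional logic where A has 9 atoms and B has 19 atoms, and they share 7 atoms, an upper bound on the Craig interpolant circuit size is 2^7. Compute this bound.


Shared atoms = 7
Craig interpolant size bound = 2^7
= 128

128


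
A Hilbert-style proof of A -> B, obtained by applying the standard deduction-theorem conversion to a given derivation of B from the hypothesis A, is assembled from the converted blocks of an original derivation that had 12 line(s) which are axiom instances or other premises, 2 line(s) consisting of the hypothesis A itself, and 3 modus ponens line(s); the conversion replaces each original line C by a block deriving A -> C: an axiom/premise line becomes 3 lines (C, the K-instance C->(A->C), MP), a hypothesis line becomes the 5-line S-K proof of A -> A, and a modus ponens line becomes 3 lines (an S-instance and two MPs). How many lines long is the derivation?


Deduction-theorem conversion, block by block:
- 12 axiom/premise lines -> 3 lines each = 36
- 2 hypothesis lines -> 5 lines each (identity proof A->A) = 10
- 3 MP lines -> 3 lines each (S-instance, MP, MP) = 9
Total = 36 + 10 + 9 = 55 lines.

55


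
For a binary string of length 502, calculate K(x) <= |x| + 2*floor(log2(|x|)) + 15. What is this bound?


floor(log2(502)) = 8
2 * 8 = 16
K(x) <= 502 + 16 + 15 = 533

533


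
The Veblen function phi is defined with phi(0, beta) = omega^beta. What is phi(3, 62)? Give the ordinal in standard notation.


phi(3, 62):
phi(3, beta) = eta_beta (the beta-th eta number, fixed point of zeta).
phi(3, 62) = eta_62

eta_62


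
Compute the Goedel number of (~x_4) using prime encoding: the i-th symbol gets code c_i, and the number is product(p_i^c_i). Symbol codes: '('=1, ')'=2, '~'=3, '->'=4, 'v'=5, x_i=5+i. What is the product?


Formula: (~x_4)
Symbol codes: [1, 3, 9, 2]
Primes: [2, 3, 5, 7]
p_1^1 = 2^1 = 2
p_2^3 = 3^3 = 27
p_3^9 = 5^9 = 1953125
p_4^2 = 7^2 = 49
Product = 5167968750

5167968750


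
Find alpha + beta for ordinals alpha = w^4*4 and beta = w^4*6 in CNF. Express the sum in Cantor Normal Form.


Ordinal addition w^4*4 + w^4*6:
Both terms have the same exponent 4.
w^e*c + w^e*d = w^e*(c+d).
Result = w^4*(4+6) = w^4*10

w^4*10


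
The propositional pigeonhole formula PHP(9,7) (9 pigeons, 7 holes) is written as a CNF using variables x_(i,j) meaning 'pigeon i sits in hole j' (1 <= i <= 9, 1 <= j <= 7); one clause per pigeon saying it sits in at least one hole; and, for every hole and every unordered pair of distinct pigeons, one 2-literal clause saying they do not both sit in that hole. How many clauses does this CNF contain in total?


PHP(9,7): 9 pigeons, 7 holes, 9*7 = 63 variables.
- pigeon clauses: one per pigeon -> 9 clauses
- hole clauses: 7 holes * C(9,2) = 7 * 36 -> 252 clauses
Total clauses = 9 + 252 = 261

261


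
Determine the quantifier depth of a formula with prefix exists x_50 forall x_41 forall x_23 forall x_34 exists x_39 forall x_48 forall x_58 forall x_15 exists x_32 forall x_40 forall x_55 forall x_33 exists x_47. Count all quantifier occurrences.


Quantifier prefix has 13 quantifier symbols.
Quantifier depth = 13

13


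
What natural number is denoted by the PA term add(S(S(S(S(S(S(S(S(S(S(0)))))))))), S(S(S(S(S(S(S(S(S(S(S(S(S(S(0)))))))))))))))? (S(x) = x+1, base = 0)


add(S^10(0), S^14(0)):
S^10(0) = 10
S^14(0) = 14
10 + 14 = 24

24


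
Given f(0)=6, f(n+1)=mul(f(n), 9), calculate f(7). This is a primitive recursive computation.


f(0) = 6
f(1) = mul(f(0), 9) = mul(6, 9) = 54
f(2) = mul(f(1), 9) = mul(54, 9) = 486
f(3) = mul(f(2), 9) = mul(486, 9) = 4374
f(4) = mul(f(3), 9) = mul(4374, 9) = 39366
f(5) = mul(f(4), 9) = mul(39366, 9) = 354294
f(6) = mul(f(5), 9) = mul(354294, 9) = 3188646
f(7) = mul(f(6), 9) = mul(3188646, 9) = 28697814


28697814


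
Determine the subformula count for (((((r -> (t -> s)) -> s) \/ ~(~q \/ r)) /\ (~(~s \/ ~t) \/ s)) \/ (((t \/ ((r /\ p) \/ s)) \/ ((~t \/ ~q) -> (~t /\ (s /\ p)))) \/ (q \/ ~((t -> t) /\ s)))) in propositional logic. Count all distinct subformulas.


Formula: (((((r -> (t -> s)) -> s) \/ ~(~q \/ r)) /\ (~(~s \/ ~t) \/ s)) \/ (((t \/ ((r /\ p) \/ s)) \/ ((~t \/ ~q) -> (~t /\ (s /\ p)))) \/ (q \/ ~((t -> t) /\ s))))
Subformulas found:
  1. r
  2. p
  3. q
  4. s
  5. t
  6. ~t
  7. ~s
  8. ~q
  9. (r /\ p)
  10. (t -> s)
  11. (s /\ p)
  12. (t -> t)
  13. (~q \/ r)
  14. (~s \/ ~t)
  15. ~(~q \/ r)
  16. (~t \/ ~q)
  17. ~(~s \/ ~t)
  18. ((r /\ p) \/ s)
  19. (r -> (t -> s))
  20. ((t -> t) /\ s)
  21. (~t /\ (s /\ p))
  22. ~((t -> t) /\ s)
  23. (~(~s \/ ~t) \/ s)
  24. ((r -> (t -> s)) -> s)
  25. (t \/ ((r /\ p) \/ s))
  26. (q \/ ~((t -> t) /\ s))
  27. ((~t \/ ~q) -> (~t /\ (s /\ p)))
  28. (((r -> (t -> s)) -> s) \/ ~(~q \/ r))
  29. ((t \/ ((r /\ p) \/ s)) \/ ((~t \/ ~q) -> (~t /\ (s /\ p))))
  30. ((((r -> (t -> s)) -> s) \/ ~(~q \/ r)) /\ (~(~s \/ ~t) \/ s))
  31. (((t \/ ((r /\ p) \/ s)) \/ ((~t \/ ~q) -> (~t /\ (s /\ p)))) \/ (q \/ ~((t -> t) /\ s)))
  32. (((((r -> (t -> s)) -> s) \/ ~(~q \/ r)) /\ (~(~s \/ ~t) \/ s)) \/ (((t \/ ((r /\ p) \/ s)) \/ ((~t \/ ~q) -> (~t /\ (s /\ p)))) \/ (q \/ ~((t -> t) /\ s))))
Total distinct subformulas = 32

32


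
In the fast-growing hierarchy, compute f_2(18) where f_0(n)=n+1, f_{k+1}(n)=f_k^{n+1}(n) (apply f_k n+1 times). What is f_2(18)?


f_2(18) = f_1^19(18)
f_1(m) = 2m + 1.
Iterating: f_1^k(n) = 2^k*(n+1) - 1.
f_2(18) = 2^19*(18+1) - 1 = 524288*19 - 1 = 9961471

9961471


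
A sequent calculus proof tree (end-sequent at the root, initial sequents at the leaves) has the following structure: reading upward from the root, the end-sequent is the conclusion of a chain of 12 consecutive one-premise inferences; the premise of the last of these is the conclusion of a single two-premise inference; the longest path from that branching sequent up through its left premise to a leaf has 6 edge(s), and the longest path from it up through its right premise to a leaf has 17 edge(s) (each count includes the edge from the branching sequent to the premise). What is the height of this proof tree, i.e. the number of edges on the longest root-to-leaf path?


Longest path through the left premise: 6 edges (measured from the branching sequent)
Longest path through the right premise: 17 edges
Height of the subtree rooted at the branching sequent: max(6, 17) = 17
The branching sequent sits 12 edges above the root (the chain of one-premise inferences), so height = 17 + 12 = 29

29


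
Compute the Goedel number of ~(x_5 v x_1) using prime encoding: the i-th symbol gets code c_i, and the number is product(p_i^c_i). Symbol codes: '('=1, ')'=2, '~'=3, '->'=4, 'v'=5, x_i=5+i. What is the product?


Formula: ~(x_5 v x_1)
Symbol codes: [3, 1, 10, 5, 6, 2]
Primes: [2, 3, 5, 7, 11, 13]
p_1^3 = 2^3 = 8
p_2^1 = 3^1 = 3
p_3^10 = 5^10 = 9765625
p_4^5 = 7^5 = 16807
p_5^6 = 11^6 = 1771561
p_6^2 = 13^2 = 169
Product = 1179354315905390625000

1179354315905390625000


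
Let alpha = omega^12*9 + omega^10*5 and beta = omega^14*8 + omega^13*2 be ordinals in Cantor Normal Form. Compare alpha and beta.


Compare term by term from highest exponent:
alpha = omega^12*9 + omega^10*5
beta = omega^14*8 + omega^13*2
Term 1: alpha has omega^12*9, beta has omega^14*8
Term 2: alpha has omega^10*5, beta has omega^13*2
Result: alpha < beta

alpha < beta


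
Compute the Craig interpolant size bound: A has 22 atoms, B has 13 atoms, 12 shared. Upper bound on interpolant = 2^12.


Shared atoms = 12
Craig interpolant size bound = 2^12
= 4096

4096


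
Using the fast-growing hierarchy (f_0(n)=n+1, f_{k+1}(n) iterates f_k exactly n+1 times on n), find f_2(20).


f_2(20) = f_1^21(20)
f_1(m) = 2m + 1.
Iterating: f_1^k(n) = 2^k*(n+1) - 1.
f_2(20) = 2^21*(20+1) - 1 = 2097152*21 - 1 = 44040191

44040191


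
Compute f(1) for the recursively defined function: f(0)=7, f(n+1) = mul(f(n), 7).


f(0) = 7
f(1) = mul(f(0), 7) = mul(7, 7) = 49


49


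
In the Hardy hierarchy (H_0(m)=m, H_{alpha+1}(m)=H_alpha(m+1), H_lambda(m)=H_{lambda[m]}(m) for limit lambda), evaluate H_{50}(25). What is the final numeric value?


H_50(25):
For finite ordinals k, H_k(n) = n + k (each successor step adds 1).
H_50(25) = 25 + 50 = 75

75


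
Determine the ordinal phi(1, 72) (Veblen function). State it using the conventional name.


phi(1, 72):
phi(1, beta) = epsilon_beta (the beta-th epsilon number).
phi(1, 72) = epsilon_72

epsilon_72


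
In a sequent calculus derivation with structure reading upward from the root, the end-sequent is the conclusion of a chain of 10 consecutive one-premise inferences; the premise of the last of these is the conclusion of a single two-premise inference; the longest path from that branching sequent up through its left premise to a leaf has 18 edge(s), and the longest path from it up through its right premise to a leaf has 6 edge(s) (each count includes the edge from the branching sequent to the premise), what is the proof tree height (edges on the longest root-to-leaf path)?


Longest path through the left premise: 18 edges (measured from the branching sequent)
Longest path through the right premise: 6 edges
Height of the subtree rooted at the branching sequent: max(18, 6) = 18
The branching sequent sits 10 edges above the root (the chain of one-premise inferences), so height = 18 + 10 = 28

28


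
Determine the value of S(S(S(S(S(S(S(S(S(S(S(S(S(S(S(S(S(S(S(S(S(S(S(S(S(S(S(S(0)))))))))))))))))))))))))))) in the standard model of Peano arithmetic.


Counting successors applied to 0:
28 applications of S to 0 = 28

28


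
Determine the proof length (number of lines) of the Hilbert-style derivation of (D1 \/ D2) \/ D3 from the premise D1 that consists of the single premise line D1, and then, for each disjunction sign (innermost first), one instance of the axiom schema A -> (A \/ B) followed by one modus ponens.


Building the left-nested 3-ary disjunction from D1:
- 1 premise line (D1)
- 3 disjuncts means 2 disjunction signs; each needs 1 axiom instance + 1 MP = 2 lines: 2 * 2 = 4
Total = 1 + 4 = 5 lines.

5


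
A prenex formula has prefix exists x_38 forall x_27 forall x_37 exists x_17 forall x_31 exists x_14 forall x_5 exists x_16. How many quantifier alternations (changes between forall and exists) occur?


Walk the prefix and count type changes:
  position 1: exists -> forall <-- alternation
  position 2: forall -> forall
  position 3: forall -> exists <-- alternation
  position 4: exists -> forall <-- alternation
  position 5: forall -> exists <-- alternation
  position 6: exists -> forall <-- alternation
  position 7: forall -> exists <-- alternation
Total alternations = 6

6


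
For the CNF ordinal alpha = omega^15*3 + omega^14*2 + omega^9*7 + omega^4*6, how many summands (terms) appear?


CNF: omega^15*3 + omega^14*2 + omega^9*7 + omega^4*6
Count the summands separated by '+':
  term 1: omega^15*3
  term 2: omega^14*2
  term 3: omega^9*7
  term 4: omega^4*6
Total terms = 4

4


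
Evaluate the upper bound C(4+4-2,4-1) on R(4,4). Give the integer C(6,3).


R(4,4) <= C(4+4-2, 4-1) = C(6, 3)
C(6, 3) = 6! / (3! * 3!)
= 20

20


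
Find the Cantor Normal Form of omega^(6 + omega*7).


omega^(6 + omega*7):
In ordinal addition a term is absorbed by a following term of strictly larger exponent: 0 < 1, so 6 + omega*7 = omega*7.
omega raised to a CNF ordinal is a single CNF term: Result = omega^(omega*7)

omega^(omega*7)


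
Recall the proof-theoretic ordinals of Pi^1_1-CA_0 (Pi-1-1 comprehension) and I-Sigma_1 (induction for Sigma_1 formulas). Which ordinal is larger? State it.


Proof-theoretic ordinal of Pi^1_1-CA_0 (Pi-1-1 comprehension): psi_0(Omega_omega)
Proof-theoretic ordinal of I-Sigma_1 (induction for Sigma_1 formulas): omega^omega
Comparing: omega^omega < psi_0(Omega_omega).
The larger ordinal is psi_0(Omega_omega) (from Pi^1_1-CA_0 (Pi-1-1 comprehension)).

psi_0(Omega_omega)


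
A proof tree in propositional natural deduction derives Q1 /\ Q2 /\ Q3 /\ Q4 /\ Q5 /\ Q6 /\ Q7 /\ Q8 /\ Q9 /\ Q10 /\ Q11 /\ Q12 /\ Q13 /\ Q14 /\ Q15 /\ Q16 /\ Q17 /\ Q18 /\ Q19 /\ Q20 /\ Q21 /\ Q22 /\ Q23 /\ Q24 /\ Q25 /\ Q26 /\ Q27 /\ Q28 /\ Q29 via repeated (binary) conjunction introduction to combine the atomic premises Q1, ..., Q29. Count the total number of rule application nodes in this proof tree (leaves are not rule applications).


The target conjunction has 29 conjuncts, i.e. 28 binary /\ connectives.
Each conjunction-intro joins two pieces, so 29 atoms require 29-1 = 28 applications.
Total inference nodes = 28

28


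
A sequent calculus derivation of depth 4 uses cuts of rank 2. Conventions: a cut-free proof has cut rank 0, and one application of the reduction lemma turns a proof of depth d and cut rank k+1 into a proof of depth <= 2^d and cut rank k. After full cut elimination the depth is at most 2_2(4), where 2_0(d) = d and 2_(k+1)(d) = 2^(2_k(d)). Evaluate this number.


Each rank reduction sends depth d to at most 2^d; cut rank r needs r reductions.
2_0(4) = 4
2_1(4) = 2^4 = 16
2_2(4) = 2^16 = 65536
Cut-free depth bound = 65536

65536


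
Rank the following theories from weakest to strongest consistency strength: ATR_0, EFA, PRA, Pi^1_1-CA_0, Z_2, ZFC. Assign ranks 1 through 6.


Ordering by consistency strength:
1. EFA
2. PRA
3. ATR_0
4. Pi^1_1-CA_0
5. Z_2
6. ZFC


ATR_0=3, EFA=1, PRA=2, Pi^1_1-CA_0=4, Z_2=5, ZFC=6


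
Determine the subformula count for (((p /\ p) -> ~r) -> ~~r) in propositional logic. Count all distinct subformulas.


Formula: (((p /\ p) -> ~r) -> ~~r)
Subformulas found:
  1. r
  2. p
  3. ~r
  4. ~~r
  5. (p /\ p)
  6. ((p /\ p) -> ~r)
  7. (((p /\ p) -> ~r) -> ~~r)
Total distinct subformulas = 7

7


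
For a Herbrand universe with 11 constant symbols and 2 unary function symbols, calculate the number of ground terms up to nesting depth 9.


Herbrand terms by depth:
Depth 0: 11 constants
Depth 1: 22 new terms (running total: 33)
Depth 2: 44 new terms (running total: 77)
Depth 3: 88 new terms (running total: 165)
Depth 4: 176 new terms (running total: 341)
Depth 5: 352 new terms (running total: 693)
Depth 6: 704 new terms (running total: 1397)
Depth 7: 1408 new terms (running total: 2805)
Depth 8: 2816 new terms (running total: 5621)
Depth 9: 5632 new terms (running total: 11253)
Total distinct ground terms = 11253

11253


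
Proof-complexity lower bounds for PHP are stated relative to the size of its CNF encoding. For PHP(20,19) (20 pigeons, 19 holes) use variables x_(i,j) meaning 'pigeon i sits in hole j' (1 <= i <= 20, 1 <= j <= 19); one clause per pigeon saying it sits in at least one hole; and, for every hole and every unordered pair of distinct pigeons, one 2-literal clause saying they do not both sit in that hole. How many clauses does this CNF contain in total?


PHP(20,19): 20 pigeons, 19 holes, 20*19 = 380 variables.
- pigeon clauses: one per pigeon -> 20 clauses
- hole clauses: 19 holes * C(20,2) = 19 * 190 -> 3610 clauses
Total clauses = 20 + 3610 = 3630

3630


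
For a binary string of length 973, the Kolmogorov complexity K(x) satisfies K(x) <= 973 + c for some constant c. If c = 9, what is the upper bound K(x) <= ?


K(x) <= |x| + c = 973 + 9 = 982

982


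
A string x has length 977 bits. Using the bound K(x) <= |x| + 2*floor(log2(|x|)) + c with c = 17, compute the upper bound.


floor(log2(977)) = 9
2 * 9 = 18
K(x) <= 977 + 18 + 17 = 1012

1012


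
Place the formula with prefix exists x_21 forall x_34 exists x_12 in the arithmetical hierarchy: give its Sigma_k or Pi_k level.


Leading quantifier is exists, so the class is Sigma.
Number of quantifier blocks = alternations + 1 = 2 + 1 = 3.
Classification: Sigma_3

Sigma_3


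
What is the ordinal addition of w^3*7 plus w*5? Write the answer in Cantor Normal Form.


Ordinal addition w^3*7 + w*5:
Leading exponent of alpha (3) > leading exponent of beta (1).
Since alpha's term has higher exponent than beta's leading term,
the sum is simply alpha followed by beta.
Result = w^3*7 + w*5

w^3*7 + w*5


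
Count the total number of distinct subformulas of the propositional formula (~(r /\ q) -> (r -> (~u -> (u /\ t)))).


Formula: (~(r /\ q) -> (r -> (~u -> (u /\ t))))
Subformulas found:
  1. q
  2. u
  3. r
  4. t
  5. ~u
  6. (r /\ q)
  7. (u /\ t)
  8. ~(r /\ q)
  9. (~u -> (u /\ t))
  10. (r -> (~u -> (u /\ t)))
  11. (~(r /\ q) -> (r -> (~u -> (u /\ t))))
Total distinct subformulas = 11

11


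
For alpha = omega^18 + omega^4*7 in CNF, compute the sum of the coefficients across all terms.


CNF: omega^18 + omega^4*7
Coefficients: 1 + 7 = 8

8


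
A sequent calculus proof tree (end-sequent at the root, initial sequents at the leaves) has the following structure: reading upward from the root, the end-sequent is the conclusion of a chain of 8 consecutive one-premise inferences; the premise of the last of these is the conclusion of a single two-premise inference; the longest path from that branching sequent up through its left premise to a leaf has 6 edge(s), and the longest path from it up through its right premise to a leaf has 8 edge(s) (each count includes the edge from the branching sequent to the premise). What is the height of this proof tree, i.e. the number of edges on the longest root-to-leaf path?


Longest path through the left premise: 6 edges (measured from the branching sequent)
Longest path through the right premise: 8 edges
Height of the subtree rooted at the branching sequent: max(6, 8) = 8
The branching sequent sits 8 edges above the root (the chain of one-premise inferences), so height = 8 + 8 = 16

16


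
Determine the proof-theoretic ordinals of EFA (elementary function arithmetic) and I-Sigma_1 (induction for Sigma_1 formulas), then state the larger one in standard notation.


Proof-theoretic ordinal of EFA (elementary function arithmetic): omega^3
Proof-theoretic ordinal of I-Sigma_1 (induction for Sigma_1 formulas): omega^omega
Comparing: omega^3 < omega^omega.
The larger ordinal is omega^omega (from I-Sigma_1 (induction for Sigma_1 formulas)).

omega^omega


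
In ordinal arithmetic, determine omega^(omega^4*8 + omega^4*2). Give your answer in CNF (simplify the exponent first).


omega^(omega^4*8 + omega^4*2):
Both terms of the exponent have the same exponent 4, so they merge: omega^4*8 + omega^4*2 = omega^4*(8+2) = omega^4*10.
omega raised to a CNF ordinal is a single CNF term: Result = omega^(omega^4*10)

omega^(omega^4*10)


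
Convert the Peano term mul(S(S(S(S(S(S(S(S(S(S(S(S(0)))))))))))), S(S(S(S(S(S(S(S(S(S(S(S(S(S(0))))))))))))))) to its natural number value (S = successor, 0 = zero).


mul(S^12(0), S^14(0)):
S^12(0) = 12
S^14(0) = 14
12 * 14 = 168

168


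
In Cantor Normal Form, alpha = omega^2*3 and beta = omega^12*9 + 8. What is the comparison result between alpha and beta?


Compare term by term from highest exponent:
alpha = omega^2*3
beta = omega^12*9 + 8
Term 1: alpha has omega^2*3, beta has omega^12*9
Term 2: alpha has omega^0*0, beta has omega^0*8
Result: alpha < beta

alpha < beta


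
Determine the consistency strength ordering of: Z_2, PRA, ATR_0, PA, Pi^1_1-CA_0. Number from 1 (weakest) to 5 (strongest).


Ordering by consistency strength:
1. PRA
2. PA
3. ATR_0
4. Pi^1_1-CA_0
5. Z_2


Z_2=5, PRA=1, ATR_0=3, PA=2, Pi^1_1-CA_0=4


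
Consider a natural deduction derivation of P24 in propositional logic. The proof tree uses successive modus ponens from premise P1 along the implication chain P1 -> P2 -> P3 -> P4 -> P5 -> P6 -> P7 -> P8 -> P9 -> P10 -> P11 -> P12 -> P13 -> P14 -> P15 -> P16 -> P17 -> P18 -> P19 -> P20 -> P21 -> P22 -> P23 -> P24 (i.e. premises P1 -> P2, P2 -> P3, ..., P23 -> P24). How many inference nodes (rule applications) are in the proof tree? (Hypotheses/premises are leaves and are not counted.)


We have a chain: P1 -> P2 -> P3 -> P4 -> P5 -> P6 -> P7 -> P8 -> P9 -> P10 -> P11 -> P12 -> P13 -> P14 -> P15 -> P16 -> P17 -> P18 -> P19 -> P20 -> P21 -> P22 -> P23 -> P24.
Each modus ponens application produces the next variable.
The chain has 24 propositions, so 24-1 = 23 modus ponens steps.
Total inference nodes = 23

23


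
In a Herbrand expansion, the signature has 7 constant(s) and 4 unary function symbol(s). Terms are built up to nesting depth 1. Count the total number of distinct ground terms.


Herbrand terms by depth:
Depth 0: 7 constants
Depth 1: 28 new terms (running total: 35)
Total distinct ground terms = 35

35


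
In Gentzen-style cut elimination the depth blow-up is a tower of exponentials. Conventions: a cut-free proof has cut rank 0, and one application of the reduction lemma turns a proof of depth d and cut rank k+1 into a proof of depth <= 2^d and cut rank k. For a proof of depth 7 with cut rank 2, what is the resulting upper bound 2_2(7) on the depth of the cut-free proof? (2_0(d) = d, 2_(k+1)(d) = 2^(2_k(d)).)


Each rank reduction sends depth d to at most 2^d; cut rank r needs r reductions.
2_0(7) = 7
2_1(7) = 2^7 = 128
2_2(7) = 2^128 = 340282366920938463463374607431768211456
Cut-free depth bound = 340282366920938463463374607431768211456

340282366920938463463374607431768211456


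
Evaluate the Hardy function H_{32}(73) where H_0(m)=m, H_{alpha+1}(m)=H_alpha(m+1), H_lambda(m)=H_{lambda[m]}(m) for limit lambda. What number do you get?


H_32(73):
For finite ordinals k, H_k(n) = n + k (each successor step adds 1).
H_32(73) = 73 + 32 = 105

105


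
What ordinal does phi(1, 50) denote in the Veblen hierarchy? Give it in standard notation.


phi(1, 50):
phi(1, beta) = epsilon_beta (the beta-th epsilon number).
phi(1, 50) = epsilon_50

epsilon_50


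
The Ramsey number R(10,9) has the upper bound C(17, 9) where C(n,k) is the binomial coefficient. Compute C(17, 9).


R(10,9) <= C(10+9-2, 10-1) = C(17, 9)
C(17, 9) = 17! / (9! * 8!)
= 24310

24310


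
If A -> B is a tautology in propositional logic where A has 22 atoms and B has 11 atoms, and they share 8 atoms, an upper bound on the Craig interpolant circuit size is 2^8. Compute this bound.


Shared atoms = 8
Craig interpolant size bound = 2^8
= 256

256


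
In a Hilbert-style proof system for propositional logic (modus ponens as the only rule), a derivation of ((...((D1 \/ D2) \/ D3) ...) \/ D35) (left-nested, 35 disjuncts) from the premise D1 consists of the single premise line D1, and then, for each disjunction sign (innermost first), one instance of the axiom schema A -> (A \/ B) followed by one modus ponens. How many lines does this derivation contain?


Building the left-nested 35-ary disjunction from D1:
- 1 premise line (D1)
- 35 disjuncts means 34 disjunction signs; each needs 1 axiom instance + 1 MP = 2 lines: 2 * 34 = 68
Total = 1 + 68 = 69 lines.

69


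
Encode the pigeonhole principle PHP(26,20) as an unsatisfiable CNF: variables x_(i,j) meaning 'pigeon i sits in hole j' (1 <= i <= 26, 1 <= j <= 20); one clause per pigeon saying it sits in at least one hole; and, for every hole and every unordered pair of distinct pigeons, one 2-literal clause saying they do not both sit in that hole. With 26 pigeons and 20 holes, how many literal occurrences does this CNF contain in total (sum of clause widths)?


PHP(26,20): 26 pigeons, 20 holes, 26*20 = 520 variables.
- pigeon clauses: one per pigeon -> 26 clauses of width 20 -> 520 literals
- hole clauses: 20 holes * C(26,2) = 20 * 325 -> 6500 clauses of width 2 -> 13000 literals
Total literal occurrences = 520 + 13000 = 13520

13520


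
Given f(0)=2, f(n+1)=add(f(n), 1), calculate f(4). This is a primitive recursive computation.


f(0) = 2
f(1) = add(f(0), 1) = add(2, 1) = 3
f(2) = add(f(1), 1) = add(3, 1) = 4
f(3) = add(f(2), 1) = add(4, 1) = 5
f(4) = add(f(3), 1) = add(5, 1) = 6


6


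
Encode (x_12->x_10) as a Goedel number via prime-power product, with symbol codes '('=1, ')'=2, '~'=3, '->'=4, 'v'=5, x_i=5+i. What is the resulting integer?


Formula: (x_12->x_10)
Symbol codes: [1, 17, 4, 15, 2]
Primes: [2, 3, 5, 7, 11]
p_1^1 = 2^1 = 2
p_2^17 = 3^17 = 129140163
p_3^4 = 5^4 = 625
p_4^15 = 7^15 = 4747561509943
p_5^2 = 11^2 = 121
Product = 92731506171042977532236250

92731506171042977532236250


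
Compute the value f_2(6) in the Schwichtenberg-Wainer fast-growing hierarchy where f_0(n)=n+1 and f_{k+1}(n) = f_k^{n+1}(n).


f_2(6) = f_1^7(6)
f_1(m) = 2m + 1.
Iterating: f_1^k(n) = 2^k*(n+1) - 1.
f_2(6) = 2^7*(6+1) - 1 = 128*7 - 1 = 895

895


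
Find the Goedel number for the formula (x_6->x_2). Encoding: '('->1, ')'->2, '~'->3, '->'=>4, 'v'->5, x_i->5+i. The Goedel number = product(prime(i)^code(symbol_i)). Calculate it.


Formula: (x_6->x_2)
Symbol codes: [1, 11, 4, 7, 2]
Primes: [2, 3, 5, 7, 11]
p_1^1 = 2^1 = 2
p_2^11 = 3^11 = 177147
p_3^4 = 5^4 = 625
p_4^7 = 7^7 = 823543
p_5^2 = 11^2 = 121
Product = 22065585987926250

22065585987926250


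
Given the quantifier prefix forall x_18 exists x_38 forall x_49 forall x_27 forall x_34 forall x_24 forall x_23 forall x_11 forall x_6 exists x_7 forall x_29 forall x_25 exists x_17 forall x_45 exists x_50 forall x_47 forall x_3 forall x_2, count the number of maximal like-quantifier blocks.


Alternations = 8.
Blocks = alternations + 1 = 9

9


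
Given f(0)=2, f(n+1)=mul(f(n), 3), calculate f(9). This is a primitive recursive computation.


f(0) = 2
f(1) = mul(f(0), 3) = mul(2, 3) = 6
f(2) = mul(f(1), 3) = mul(6, 3) = 18
f(3) = mul(f(2), 3) = mul(18, 3) = 54
f(4) = mul(f(3), 3) = mul(54, 3) = 162
f(5) = mul(f(4), 3) = mul(162, 3) = 486
f(6) = mul(f(5), 3) = mul(486, 3) = 1458
f(7) = mul(f(6), 3) = mul(1458, 3) = 4374
f(8) = mul(f(7), 3) = mul(4374, 3) = 13122
f(9) = mul(f(8), 3) = mul(13122, 3) = 39366


39366


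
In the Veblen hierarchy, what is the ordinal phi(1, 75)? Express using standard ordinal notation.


phi(1, 75):
phi(1, beta) = epsilon_beta (the beta-th epsilon number).
phi(1, 75) = epsilon_75

epsilon_75


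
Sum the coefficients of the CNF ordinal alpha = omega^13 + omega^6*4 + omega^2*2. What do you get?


CNF: omega^13 + omega^6*4 + omega^2*2
Coefficients: 1 + 4 + 2 = 7

7


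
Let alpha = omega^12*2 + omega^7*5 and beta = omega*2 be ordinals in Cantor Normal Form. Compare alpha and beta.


Compare term by term from highest exponent:
alpha = omega^12*2 + omega^7*5
beta = omega*2
Term 1: alpha has omega^12*2, beta has omega^1*2
Term 2: alpha has omega^7*5, beta has omega^0*0
Result: alpha > beta

alpha > beta


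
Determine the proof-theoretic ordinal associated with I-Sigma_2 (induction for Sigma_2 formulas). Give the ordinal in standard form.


The proof-theoretic ordinal of I-Sigma_2 (induction for Sigma_2 formulas) is a standard result in ordinal analysis.
This ordinal is the supremum of order types of primitive recursive well-orderings
that the theory can prove to be well-ordered.
For I-Sigma_2 (induction for Sigma_2 formulas), the proof-theoretic ordinal is omega^(omega^omega).

omega^(omega^omega)


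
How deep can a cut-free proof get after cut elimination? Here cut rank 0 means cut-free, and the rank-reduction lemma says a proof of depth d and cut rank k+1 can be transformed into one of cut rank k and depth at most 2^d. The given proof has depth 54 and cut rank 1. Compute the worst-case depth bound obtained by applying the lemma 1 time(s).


Each rank reduction sends depth d to at most 2^d; cut rank r needs r reductions.
2_0(54) = 54
2_1(54) = 2^54 = 18014398509481984
Cut-free depth bound = 18014398509481984

18014398509481984


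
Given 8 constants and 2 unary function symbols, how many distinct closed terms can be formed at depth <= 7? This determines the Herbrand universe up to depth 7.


Herbrand terms by depth:
Depth 0: 8 constants
Depth 1: 16 new terms (running total: 24)
Depth 2: 32 new terms (running total: 56)
Depth 3: 64 new terms (running total: 120)
Depth 4: 128 new terms (running total: 248)
Depth 5: 256 new terms (running total: 504)
Depth 6: 512 new terms (running total: 1016)
Depth 7: 1024 new terms (running total: 2040)
Total distinct ground terms = 2040

2040


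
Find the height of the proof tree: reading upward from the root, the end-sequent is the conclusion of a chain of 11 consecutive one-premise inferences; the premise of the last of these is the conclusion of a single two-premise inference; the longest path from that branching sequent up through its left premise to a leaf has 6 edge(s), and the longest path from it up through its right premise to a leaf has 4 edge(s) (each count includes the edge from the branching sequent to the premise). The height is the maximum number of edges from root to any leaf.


Longest path through the left premise: 6 edges (measured from the branching sequent)
Longest path through the right premise: 4 edges
Height of the subtree rooted at the branching sequent: max(6, 4) = 6
The branching sequent sits 11 edges above the root (the chain of one-premise inferences), so height = 6 + 11 = 17

17
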